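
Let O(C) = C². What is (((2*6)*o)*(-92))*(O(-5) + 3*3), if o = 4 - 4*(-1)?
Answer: -300288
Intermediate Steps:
o = 8 (o = 4 + 4 = 8)
(((2*6)*o)*(-92))*(O(-5) + 3*3) = (((2*6)*8)*(-92))*((-5)² + 3*3) = ((12*8)*(-92))*(25 + 9) = (96*(-92))*34 = -8832*34 = -300288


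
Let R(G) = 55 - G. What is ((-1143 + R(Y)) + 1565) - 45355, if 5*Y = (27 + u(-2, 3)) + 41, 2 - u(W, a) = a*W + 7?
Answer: -224459/5 ≈ -44892.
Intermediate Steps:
u(W, a) = -5 - W*a (u(W, a) = 2 - (a*W + 7) = 2 - (W*a + 7) = 2 - (7 + W*a) = 2 + (-7 - W*a) = -5 - W*a)
Y = 69/5 (Y = ((27 + (-5 - 1*(-2)*3)) + 41)/5 = ((27 + (-5 + 6)) + 41)/5 = ((27 + 1) + 41)/5 = (28 + 41)/5 = (1/5)*69 = 69/5 ≈ 13.800)
((-1143 + R(Y)) + 1565) - 45355 = ((-1143 + (55 - 1*69/5)) + 1565) - 45355 = ((-1143 + (55 - 69/5)) + 1565) - 45355 = ((-1143 + 206/5) + 1565) - 45355 = (-5509/5 + 1565) - 45355 = 2316/5 - 45355 = -224459/5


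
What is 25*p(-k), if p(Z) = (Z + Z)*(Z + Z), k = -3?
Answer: 900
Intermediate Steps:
p(Z) = 4*Z² (p(Z) = (2*Z)*(2*Z) = 4*Z²)
25*p(-k) = 25*(4*(-1*(-3))²) = 25*(4*3²) = 25*(4*9) = 25*36 = 900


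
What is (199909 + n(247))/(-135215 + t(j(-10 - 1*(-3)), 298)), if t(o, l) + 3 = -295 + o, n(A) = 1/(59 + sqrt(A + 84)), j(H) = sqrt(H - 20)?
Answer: (-11794632 - 199909*sqrt(331))/(3*(59 + sqrt(331))*(45171 - I*sqrt(3))) ≈ -1.4752 - 5.6566e-5*I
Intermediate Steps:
j(H) = sqrt(-20 + H)
n(A) = 1/(59 + sqrt(84 + A))
t(o, l) = -298 + o (t(o, l) = -3 + (-295 + o) = -298 + o)
(199909 + n(247))/(-135215 + t(j(-10 - 1*(-3)), 298)) = (199909 + 1/(59 + sqrt(84 + 247)))/(-135215 + (-298 + sqrt(-20 + (-10 - 1*(-3))))) = (199909 + 1/(59 + sqrt(331)))/(-135215 + (-298 + sqrt(-20 + (-10 + 3)))) = (199909 + 1/(59 + sqrt(331)))/(-135215 + (-298 + sqrt(-20 - 7))) = (199909 + 1/(59 + sqrt(331)))/(-135215 + (-298 + sqrt(-27))) = (199909 + 1/(59 + sqrt(331)))/(-135215 + (-298 + 3*I*sqrt(3))) = (199909 + 1/(59 + sqrt(331)))/(-135513 + 3*I*sqrt(3))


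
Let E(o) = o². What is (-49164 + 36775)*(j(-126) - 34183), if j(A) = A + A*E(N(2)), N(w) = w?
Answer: 431298257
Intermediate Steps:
j(A) = 5*A (j(A) = A + A*2² = A + A*4 = A + 4*A = 5*A)
(-49164 + 36775)*(j(-126) - 34183) = (-49164 + 36775)*(5*(-126) - 34183) = -12389*(-630 - 34183) = -12389*(-34813) = 431298257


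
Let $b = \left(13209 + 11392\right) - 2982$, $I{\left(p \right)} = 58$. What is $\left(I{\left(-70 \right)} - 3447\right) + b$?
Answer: $18230$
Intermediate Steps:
$b = 21619$ ($b = 24601 - 2982 = 21619$)
$\left(I{\left(-70 \right)} - 3447\right) + b = \left(58 - 3447\right) + 21619 = -3389 + 21619 = 18230$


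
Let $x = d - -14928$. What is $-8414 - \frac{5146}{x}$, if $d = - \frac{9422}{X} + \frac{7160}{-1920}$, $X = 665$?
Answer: $- \frac{572091889498}{67990067} \approx -8414.3$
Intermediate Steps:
$d = - \frac{81613}{4560}$ ($d = - \frac{9422}{665} + \frac{7160}{-1920} = \left(-9422\right) \frac{1}{665} + 7160 \left(- \frac{1}{1920}\right) = - \frac{1346}{95} - \frac{179}{48} = - \frac{81613}{4560} \approx -17.898$)
$x = \frac{67990067}{4560}$ ($x = - \frac{81613}{4560} - -14928 = - \frac{81613}{4560} + 14928 = \frac{67990067}{4560} \approx 14910.0$)
$-8414 - \frac{5146}{x} = -8414 - \frac{5146}{\frac{67990067}{4560}} = -8414 - 5146 \cdot \frac{4560}{67990067} = -8414 - \frac{23465760}{67990067} = - \frac{572091889498}{67990067}$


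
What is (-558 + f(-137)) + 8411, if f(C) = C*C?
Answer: 26622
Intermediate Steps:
f(C) = C²
(-558 + f(-137)) + 8411 = (-558 + (-137)²) + 8411 = (-558 + 18769) + 8411 = 18211 + 8411 = 26622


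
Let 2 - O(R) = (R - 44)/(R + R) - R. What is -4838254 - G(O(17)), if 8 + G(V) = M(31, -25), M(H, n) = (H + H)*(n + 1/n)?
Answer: -120917338/25 ≈ -4.8367e+6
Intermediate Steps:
M(H, n) = 2*H*(n + 1/n) (M(H, n) = (2*H)*(n + 1/n) = 2*H*(n + 1/n))
O(R) = 2 + R - (-44 + R)/(2*R) (O(R) = 2 - ((R - 44)/(R + R) - R) = 2 - ((-44 + R)/((2*R)) - R) = 2 - ((-44 + R)*(1/(2*R)) - R) = 2 - ((-44 + R)/(2*R) - R) = 2 - (-R + (-44 + R)/(2*R)) = 2 + (R - (-44 + R)/(2*R)) = 2 + R - (-44 + R)/(2*R))
G(V) = -39012/25 (G(V) = -8 + 2*31*(1 + (-25)²)/(-25) = -8 + 2*31*(-1/25)*(1 + 625) = -8 + 2*31*(-1/25)*626 = -8 - 38812/25 = -39012/25)
-4838254 - G(O(17)) = -4838254 - 1*(-39012/25) = -4838254 + 39012/25 = -120917338/25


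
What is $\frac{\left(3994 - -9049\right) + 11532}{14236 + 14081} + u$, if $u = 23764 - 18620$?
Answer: $\frac{145687223}{28317} \approx 5144.9$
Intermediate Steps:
$u = 5144$ ($u = 23764 - 18620 = 5144$)
$\frac{\left(3994 - -9049\right) + 11532}{14236 + 14081} + u = \frac{\left(3994 - -9049\right) + 11532}{14236 + 14081} + 5144 = \frac{\left(3994 + 9049\right) + 11532}{28317} + 5144 = \left(13043 + 11532\right) \frac{1}{28317} + 5144 = 24575 \cdot \frac{1}{28317} + 5144 = \frac{24575}{28317} + 5144 = \frac{145687223}{28317}$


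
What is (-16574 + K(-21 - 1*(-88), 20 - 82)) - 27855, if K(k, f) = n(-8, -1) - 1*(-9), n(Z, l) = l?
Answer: -44421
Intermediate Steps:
K(k, f) = 8 (K(k, f) = -1 - 1*(-9) = -1 + 9 = 8)
(-16574 + K(-21 - 1*(-88), 20 - 82)) - 27855 = (-16574 + 8) - 27855 = -16566 - 27855 = -44421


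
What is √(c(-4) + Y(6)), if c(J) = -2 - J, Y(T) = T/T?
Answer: √3 ≈ 1.7320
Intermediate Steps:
Y(T) = 1
√(c(-4) + Y(6)) = √((-2 - 1*(-4)) + 1) = √((-2 + 4) + 1) = √(2 + 1) = √3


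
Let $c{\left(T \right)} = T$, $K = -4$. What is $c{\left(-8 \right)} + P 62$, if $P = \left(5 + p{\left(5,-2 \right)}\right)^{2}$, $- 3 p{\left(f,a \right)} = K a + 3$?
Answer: $\frac{920}{9} \approx 102.22$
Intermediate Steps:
$p{\left(f,a \right)} = -1 + \frac{4 a}{3}$ ($p{\left(f,a \right)} = - \frac{- 4 a + 3}{3} = - \frac{3 - 4 a}{3} = -1 + \frac{4 a}{3}$)
$P = \frac{16}{9}$ ($P = \left(5 + \left(-1 + \frac{4}{3} \left(-2\right)\right)\right)^{2} = \left(5 - \frac{11}{3}\right)^{2} = \left(\frac{4}{3}\right)^{2} = \frac{16}{9} \approx 1.7778$)
$c{\left(-8 \right)} + P 62 = -8 + \frac{16}{9} \cdot 62 = -8 + \frac{992}{9} = \frac{920}{9}$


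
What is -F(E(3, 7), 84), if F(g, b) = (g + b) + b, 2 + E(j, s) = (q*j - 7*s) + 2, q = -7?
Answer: -98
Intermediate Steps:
E(j, s) = -7*j - 7*s (E(j, s) = -2 + ((-7*j - 7*s) + 2) = -2 + (2 - 7*j - 7*s) = -7*j - 7*s)
F(g, b) = g + 2*b (F(g, b) = (b + g) + b = g + 2*b)
-F(E(3, 7), 84) = -((-7*3 - 7*7) + 2*84) = -((-21 - 49) + 168) = -(-70 + 168) = -1*98 = -98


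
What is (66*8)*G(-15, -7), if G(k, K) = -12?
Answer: -6336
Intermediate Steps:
(66*8)*G(-15, -7) = (66*8)*(-12) = 528*(-12) = -6336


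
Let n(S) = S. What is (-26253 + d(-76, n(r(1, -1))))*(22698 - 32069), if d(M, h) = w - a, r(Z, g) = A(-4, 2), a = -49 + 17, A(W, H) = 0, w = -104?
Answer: 246691575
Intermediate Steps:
a = -32
r(Z, g) = 0
d(M, h) = -72 (d(M, h) = -104 - 1*(-32) = -104 + 32 = -72)
(-26253 + d(-76, n(r(1, -1))))*(22698 - 32069) = (-26253 - 72)*(22698 - 32069) = -26325*(-9371) = 246691575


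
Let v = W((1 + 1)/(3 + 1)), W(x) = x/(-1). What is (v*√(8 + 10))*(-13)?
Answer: 39*√2/2 ≈ 27.577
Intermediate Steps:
W(x) = -x (W(x) = x*(-1) = -x)
v = -½ (v = -(1 + 1)/(3 + 1) = -2/4 = -1*½ = -½ ≈ -0.50000)
(v*√(8 + 10))*(-13) = -√(8 + 10)/2*(-13) = -3*√2/2*(-13) = 39*√2/2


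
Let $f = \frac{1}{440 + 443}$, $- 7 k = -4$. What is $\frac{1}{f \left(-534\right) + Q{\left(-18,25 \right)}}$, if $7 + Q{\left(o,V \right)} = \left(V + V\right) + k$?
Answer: $\frac{6181}{265577} \approx 0.023274$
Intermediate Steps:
$k = \frac{4}{7}$ ($k = \left(- \frac{1}{7}\right) \left(-4\right) = \frac{4}{7} \approx 0.57143$)
$Q{\left(o,V \right)} = - \frac{45}{7} + 2 V$ ($Q{\left(o,V \right)} = -7 + \left(\left(V + V\right) + \frac{4}{7}\right) = -7 + \left(2 V + \frac{4}{7}\right) = -7 + \left(\frac{4}{7} + 2 V\right) = - \frac{45}{7} + 2 V$)
$f = \frac{1}{883} \approx 0.0011325$
$\frac{1}{f \left(-534\right) + Q{\left(-18,25 \right)}} = \frac{1}{\frac{1}{883} \left(-534\right) + \left(- \frac{45}{7} + 2 \cdot 25\right)} = \frac{1}{- \frac{534}{883} + \left(- \frac{45}{7} + 50\right)} = \frac{1}{- \frac{534}{883} + \frac{305}{7}} = \frac{1}{\frac{265577}{6181}} = \frac{6181}{265577}$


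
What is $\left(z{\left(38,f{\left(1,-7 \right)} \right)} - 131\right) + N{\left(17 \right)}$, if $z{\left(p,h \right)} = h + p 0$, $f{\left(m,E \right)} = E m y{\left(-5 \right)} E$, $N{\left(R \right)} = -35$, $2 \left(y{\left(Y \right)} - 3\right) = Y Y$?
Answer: $\frac{1187}{2} \approx 593.5$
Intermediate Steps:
$y{\left(Y \right)} = 3 + \frac{Y^{2}}{2}$ ($y{\left(Y \right)} = 3 + \frac{Y Y}{2} = 3 + \frac{Y^{2}}{2}$)
$f{\left(m,E \right)} = \frac{31 m E^{2}}{2}$ ($f{\left(m,E \right)} = E m \left(3 + \frac{\left(-5\right)^{2}}{2}\right) E = E m \left(3 + \frac{1}{2} \cdot 25\right) E = E m \left(3 + \frac{25}{2}\right) E = E m \frac{31}{2} E = \frac{31 E m}{2} E = \frac{31 m E^{2}}{2}$)
$z{\left(p,h \right)} = h$ ($z{\left(p,h \right)} = h + 0 = h$)
$\left(z{\left(38,f{\left(1,-7 \right)} \right)} - 131\right) + N{\left(17 \right)} = \left(\frac{31}{2} \cdot 1 \left(-7\right)^{2} - 131\right) - 35 = \left(\frac{31}{2} \cdot 1 \cdot 49 - 131\right) - 35 = \left(\frac{1519}{2} - 131\right) - 35 = \frac{1257}{2} - 35 = \frac{1187}{2}$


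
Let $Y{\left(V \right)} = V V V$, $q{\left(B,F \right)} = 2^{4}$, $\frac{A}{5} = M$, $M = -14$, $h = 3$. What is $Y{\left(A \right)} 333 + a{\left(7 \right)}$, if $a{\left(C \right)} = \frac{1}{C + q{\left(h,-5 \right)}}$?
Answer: $- \frac{2627036999}{23} \approx -1.1422 \cdot 10^{8}$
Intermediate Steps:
$A = -70$ ($A = 5 \left(-14\right) = -70$)
$q{\left(B,F \right)} = 16$
$Y{\left(V \right)} = V^{3}$ ($Y{\left(V \right)} = V^{2} V = V^{3}$)
$a{\left(C \right)} = \frac{1}{16 + C}$ ($a{\left(C \right)} = \frac{1}{C + 16} = \frac{1}{16 + C}$)
$Y{\left(A \right)} 333 + a{\left(7 \right)} = \left(-70\right)^{3} \cdot 333 + \frac{1}{16 + 7} = \left(-343000\right) 333 + \frac{1}{23} = -114219000 + \frac{1}{23} = - \frac{2627036999}{23}$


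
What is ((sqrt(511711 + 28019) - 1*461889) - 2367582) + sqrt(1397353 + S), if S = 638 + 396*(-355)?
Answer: -2829471 + sqrt(1257411) + 3*sqrt(59970) ≈ -2.8276e+6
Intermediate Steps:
S = -139942 (S = 638 - 140580 = -139942)
((sqrt(511711 + 28019) - 1*461889) - 2367582) + sqrt(1397353 + S) = ((sqrt(511711 + 28019) - 1*461889) - 2367582) + sqrt(1397353 - 139942) = ((sqrt(539730) - 461889) - 2367582) + sqrt(1257411) = ((3*sqrt(59970) - 461889) - 2367582) + sqrt(1257411) = ((-461889 + 3*sqrt(59970)) - 2367582) + sqrt(1257411) = (-2829471 + 3*sqrt(59970)) + sqrt(1257411) = -2829471 + sqrt(1257411) + 3*sqrt(59970)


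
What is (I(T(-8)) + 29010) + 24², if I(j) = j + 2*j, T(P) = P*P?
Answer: 29778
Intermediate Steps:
T(P) = P²
I(j) = 3*j
(I(T(-8)) + 29010) + 24² = (3*(-8)² + 29010) + 24² = (3*64 + 29010) + 576 = (192 + 29010) + 576 = 29202 + 576 = 29778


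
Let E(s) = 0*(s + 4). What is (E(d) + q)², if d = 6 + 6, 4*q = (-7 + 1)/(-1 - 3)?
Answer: 9/64 ≈ 0.14063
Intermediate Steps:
q = 3/8 (q = ((-7 + 1)/(-1 - 3))/4 = (-6/(-4))/4 = (-6*(-¼))/4 = (¼)*(3/2) = 3/8 ≈ 0.37500)
d = 12
E(s) = 0 (E(s) = 0*(4 + s) = 0)
(E(d) + q)² = (0 + 3/8)² = (3/8)² = 9/64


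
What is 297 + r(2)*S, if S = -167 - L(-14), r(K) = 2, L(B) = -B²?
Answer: 355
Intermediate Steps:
S = 29 (S = -167 - (-1)*(-14)² = -167 - (-1)*196 = -167 - 1*(-196) = -167 + 196 = 29)
297 + r(2)*S = 297 + 2*29 = 297 + 58 = 355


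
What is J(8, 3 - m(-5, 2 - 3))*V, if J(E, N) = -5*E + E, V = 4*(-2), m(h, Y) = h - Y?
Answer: 256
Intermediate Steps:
V = -8
J(E, N) = -4*E
J(8, 3 - m(-5, 2 - 3))*V = -4*8*(-8) = -32*(-8) = 256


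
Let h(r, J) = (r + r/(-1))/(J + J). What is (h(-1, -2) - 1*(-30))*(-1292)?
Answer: -38760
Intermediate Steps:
h(r, J) = 0 (h(r, J) = (r + r*(-1))/((2*J)) = (r - r)*(1/(2*J)) = 0*(1/(2*J)) = 0)
(h(-1, -2) - 1*(-30))*(-1292) = (0 - 1*(-30))*(-1292) = (0 + 30)*(-1292) = 30*(-1292) = -38760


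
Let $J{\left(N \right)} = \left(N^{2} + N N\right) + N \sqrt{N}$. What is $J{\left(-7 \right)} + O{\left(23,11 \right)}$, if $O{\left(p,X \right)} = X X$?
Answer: $219 - 7 i \sqrt{7} \approx 219.0 - 18.52 i$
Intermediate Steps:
$O{\left(p,X \right)} = X^{2}$
$J{\left(N \right)} = N^{\frac{3}{2}} + 2 N^{2}$ ($J{\left(N \right)} = \left(N^{2} + N^{2}\right) + N^{\frac{3}{2}} = 2 N^{2} + N^{\frac{3}{2}} = N^{\frac{3}{2}} + 2 N^{2}$)
$J{\left(-7 \right)} + O{\left(23,11 \right)} = \left(\left(-7\right)^{\frac{3}{2}} + 2 \left(-7\right)^{2}\right) + 11^{2} = \left(- 7 i \sqrt{7} + 2 \cdot 49\right) + 121 = \left(- 7 i \sqrt{7} + 98\right) + 121 = \left(98 - 7 i \sqrt{7}\right) + 121 = 219 - 7 i \sqrt{7}$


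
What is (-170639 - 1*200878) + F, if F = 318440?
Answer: -53077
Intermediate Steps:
(-170639 - 1*200878) + F = (-170639 - 1*200878) + 318440 = (-170639 - 200878) + 318440 = -371517 + 318440 = -53077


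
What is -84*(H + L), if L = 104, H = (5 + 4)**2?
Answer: -15540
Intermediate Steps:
H = 81 (H = 9**2 = 81)
-84*(H + L) = -84*(81 + 104) = -84*185 = -15540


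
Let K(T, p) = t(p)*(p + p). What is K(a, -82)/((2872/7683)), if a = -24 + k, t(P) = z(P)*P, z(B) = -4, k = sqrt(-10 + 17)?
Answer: -51660492/359 ≈ -1.4390e+5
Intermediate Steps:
k = sqrt(7) ≈ 2.6458
t(P) = -4*P
a = -24 + sqrt(7) ≈ -21.354
K(T, p) = -8*p**2 (K(T, p) = (-4*p)*(p + p) = (-4*p)*(2*p) = -8*p**2)
K(a, -82)/((2872/7683)) = (-8*(-82)**2)/((2872/7683)) = (-8*6724)/((2872*(1/7683))) = -53792/2872/7683 = -53792*7683/2872 = -51660492/359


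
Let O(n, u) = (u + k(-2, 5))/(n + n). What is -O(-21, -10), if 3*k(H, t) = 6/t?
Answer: -8/35 ≈ -0.22857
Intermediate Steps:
k(H, t) = 2/t (k(H, t) = (6/t)/3 = 2/t)
O(n, u) = (2/5 + u)/(2*n) (O(n, u) = (u + 2/5)/(n + n) = (u + 2*(1/5))/((2*n)) = (u + 2/5)*(1/(2*n)) = (2/5 + u)*(1/(2*n)) = (2/5 + u)/(2*n))
-O(-21, -10) = -(2 + 5*(-10))/(10*(-21)) = -(-1)*(2 - 50)/(10*21) = -(-1)*(-48)/(10*21) = -1*8/35 = -8/35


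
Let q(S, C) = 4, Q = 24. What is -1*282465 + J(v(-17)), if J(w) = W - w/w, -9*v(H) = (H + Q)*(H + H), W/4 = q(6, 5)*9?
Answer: -282322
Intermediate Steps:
W = 144 (W = 4*(4*9) = 4*36 = 144)
v(H) = -2*H*(24 + H)/9 (v(H) = -(H + 24)*(H + H)/9 = -(24 + H)*2*H/9 = -2*H*(24 + H)/9)
J(w) = 143 (J(w) = 144 - w/w = 144 - 1*1 = 144 - 1 = 143)
-1*282465 + J(v(-17)) = -1*282465 + 143 = -282465 + 143 = -282322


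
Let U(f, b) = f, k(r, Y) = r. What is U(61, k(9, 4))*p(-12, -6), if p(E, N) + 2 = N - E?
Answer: 244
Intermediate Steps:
p(E, N) = -2 + N - E (p(E, N) = -2 + (N - E) = -2 + N - E)
U(61, k(9, 4))*p(-12, -6) = 61*(-2 - 6 - 1*(-12)) = 61*(-2 - 6 + 12) = 61*4 = 244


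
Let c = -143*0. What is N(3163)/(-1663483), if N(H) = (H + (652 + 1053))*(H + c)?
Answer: -15397484/1663483 ≈ -9.2562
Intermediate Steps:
c = 0
N(H) = H*(1705 + H) (N(H) = (H + (652 + 1053))*(H + 0) = (H + 1705)*H = (1705 + H)*H = H*(1705 + H))
N(3163)/(-1663483) = (3163*(1705 + 3163))/(-1663483) = (3163*4868)*(-1/1663483) = 15397484*(-1/1663483) = -15397484/1663483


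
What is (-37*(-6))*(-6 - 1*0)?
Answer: -1332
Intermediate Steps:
(-37*(-6))*(-6 - 1*0) = 222*(-6 + 0) = 222*(-6) = -1332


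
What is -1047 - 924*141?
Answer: -131331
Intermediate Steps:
-1047 - 924*141 = -1047 - 132*987 = -1047 - 130284 = -131331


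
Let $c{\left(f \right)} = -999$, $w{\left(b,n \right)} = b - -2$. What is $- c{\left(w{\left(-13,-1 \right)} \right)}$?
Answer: $999$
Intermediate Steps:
$w{\left(b,n \right)} = 2 + b$ ($w{\left(b,n \right)} = b + 2 = 2 + b$)
$- c{\left(w{\left(-13,-1 \right)} \right)} = \left(-1\right) \left(-999\right) = 999$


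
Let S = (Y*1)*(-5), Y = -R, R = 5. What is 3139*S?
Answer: 78475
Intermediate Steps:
Y = -5 (Y = -1*5 = -5)
S = 25 (S = -5*1*(-5) = -5*(-5) = 25)
3139*S = 3139*25 = 78475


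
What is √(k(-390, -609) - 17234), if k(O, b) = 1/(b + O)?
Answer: I*√1911061137/333 ≈ 131.28*I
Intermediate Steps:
k(O, b) = 1/(O + b)
√(k(-390, -609) - 17234) = √(1/(-390 - 609) - 17234) = √(1/(-999) - 17234) = √(-1/999 - 17234) = √(-17216767/999) = I*√1911061137/333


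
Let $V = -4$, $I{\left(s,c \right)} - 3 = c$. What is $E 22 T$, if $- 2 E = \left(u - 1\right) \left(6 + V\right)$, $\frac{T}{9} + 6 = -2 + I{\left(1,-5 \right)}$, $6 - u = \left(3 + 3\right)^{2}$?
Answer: $-61380$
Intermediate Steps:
$I{\left(s,c \right)} = 3 + c$
$u = -30$ ($u = 6 - \left(3 + 3\right)^{2} = 6 - 6^{2} = 6 - 36 = -30$)
$T = -90$ ($T = -54 + 9 \left(-2 + \left(3 - 5\right)\right) = -54 + 9 \left(-2 - 2\right) = -54 + 9 \left(-4\right) = -54 - 36 = -90$)
$E = 31$ ($E = - \frac{\left(-30 - 1\right) \left(6 - 4\right)}{2} = - \frac{\left(-31\right) 2}{2} = \left(- \frac{1}{2}\right) \left(-62\right) = 31$)
$E 22 T = 31 \cdot 22 \left(-90\right) = 682 \left(-90\right) = -61380$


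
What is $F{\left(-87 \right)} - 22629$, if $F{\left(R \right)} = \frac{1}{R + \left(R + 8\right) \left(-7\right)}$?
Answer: $- \frac{10545113}{466} \approx -22629.0$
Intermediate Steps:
$F{\left(R \right)} = \frac{1}{-56 - 6 R}$ ($F{\left(R \right)} = \frac{1}{R + \left(8 + R\right) \left(-7\right)} = \frac{1}{R - \left(56 + 7 R\right)} = \frac{1}{-56 - 6 R}$)
$F{\left(-87 \right)} - 22629 = - \frac{1}{56 + 6 \left(-87\right)} - 22629 = - \frac{1}{56 - 522} - 22629 = - \frac{1}{-466} - 22629 = \left(-1\right) \left(- \frac{1}{466}\right) - 22629 = \frac{1}{466} - 22629 = - \frac{10545113}{466}$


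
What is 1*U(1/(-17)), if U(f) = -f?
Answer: 1/17 ≈ 0.058824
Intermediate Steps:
1*U(1/(-17)) = 1*(-1/(-17)) = 1*(-1*(-1/17)) = 1*(1/17) = 1/17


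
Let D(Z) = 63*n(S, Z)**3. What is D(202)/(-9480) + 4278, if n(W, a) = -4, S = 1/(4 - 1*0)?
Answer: 1689978/395 ≈ 4278.4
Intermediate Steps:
S = 1/4 (S = 1/(4 + 0) = 1/4 ≈ 0.25000)
D(Z) = -4032 (D(Z) = 63*(-4)**3 = 63*(-64) = -4032)
D(202)/(-9480) + 4278 = -4032/(-9480) + 4278 = -4032*(-1/9480) + 4278 = 168/395 + 4278 = 1689978/395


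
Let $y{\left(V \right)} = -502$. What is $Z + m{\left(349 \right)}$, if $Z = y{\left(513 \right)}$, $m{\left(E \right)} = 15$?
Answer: $-487$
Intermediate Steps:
$Z = -502$
$Z + m{\left(349 \right)} = -502 + 15 = -487$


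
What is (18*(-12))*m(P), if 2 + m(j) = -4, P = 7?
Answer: 1296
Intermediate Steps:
m(j) = -6 (m(j) = -2 - 4 = -6)
(18*(-12))*m(P) = (18*(-12))*(-6) = -216*(-6) = 1296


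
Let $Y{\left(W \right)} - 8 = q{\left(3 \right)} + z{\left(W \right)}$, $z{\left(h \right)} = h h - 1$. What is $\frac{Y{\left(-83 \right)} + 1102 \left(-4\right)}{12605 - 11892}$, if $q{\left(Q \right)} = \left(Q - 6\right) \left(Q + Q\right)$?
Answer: $\frac{2470}{713} \approx 3.4642$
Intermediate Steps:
$z{\left(h \right)} = -1 + h^{2}$ ($z{\left(h \right)} = h^{2} - 1 = -1 + h^{2}$)
$q{\left(Q \right)} = 2 Q \left(-6 + Q\right)$ ($q{\left(Q \right)} = \left(-6 + Q\right) 2 Q = 2 Q \left(-6 + Q\right)$)
$Y{\left(W \right)} = -11 + W^{2}$ ($Y{\left(W \right)} = 8 + \left(2 \cdot 3 \left(-6 + 3\right) + \left(-1 + W^{2}\right)\right) = 8 + \left(2 \cdot 3 \left(-3\right) + \left(-1 + W^{2}\right)\right) = 8 + \left(-18 + \left(-1 + W^{2}\right)\right) = 8 + \left(-19 + W^{2}\right) = -11 + W^{2}$)
$\frac{Y{\left(-83 \right)} + 1102 \left(-4\right)}{12605 - 11892} = \frac{\left(-11 + \left(-83\right)^{2}\right) + 1102 \left(-4\right)}{12605 - 11892} = \frac{\left(-11 + 6889\right) - 4408}{713} = \left(6878 - 4408\right) \frac{1}{713} = 2470 \cdot \frac{1}{713} = \frac{2470}{713}$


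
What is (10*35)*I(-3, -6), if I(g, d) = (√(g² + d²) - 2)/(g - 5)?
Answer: 175/2 - 525*√5/4 ≈ -205.98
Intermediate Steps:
I(g, d) = (-2 + √(d² + g²))/(-5 + g) (I(g, d) = (√(d² + g²) - 2)/(-5 + g) = (-2 + √(d² + g²))/(-5 + g))
(10*35)*I(-3, -6) = (10*35)*((-2 + √((-6)² + (-3)²))/(-5 - 3)) = 350*((-2 + √(36 + 9))/(-8)) = 350*(-(-2 + √45)/8) = 350*(-(-2 + 3*√5)/8) = 350*(¼ - 3*√5/8) = 175/2 - 525*√5/4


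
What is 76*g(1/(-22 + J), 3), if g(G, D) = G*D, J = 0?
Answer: -114/11 ≈ -10.364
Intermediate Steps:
g(G, D) = D*G
76*g(1/(-22 + J), 3) = 76*(3/(-22 + 0)) = 76*(3/(-22)) = 76*(3*(-1/22)) = 76*(-3/22) = -114/11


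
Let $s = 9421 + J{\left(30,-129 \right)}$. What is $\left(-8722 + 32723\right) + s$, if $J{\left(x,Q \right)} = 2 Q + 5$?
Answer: $33169$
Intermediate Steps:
$J{\left(x,Q \right)} = 5 + 2 Q$
$s = 9168$ ($s = 9421 + \left(5 + 2 \left(-129\right)\right) = 9421 + \left(5 - 258\right) = 9421 - 253 = 9168$)
$\left(-8722 + 32723\right) + s = \left(-8722 + 32723\right) + 9168 = 24001 + 9168 = 33169$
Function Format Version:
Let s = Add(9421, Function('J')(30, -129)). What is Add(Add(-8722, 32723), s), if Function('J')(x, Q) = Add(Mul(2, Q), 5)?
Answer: 33169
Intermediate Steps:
Function('J')(x, Q) = Add(5, Mul(2, Q))
s = 9168 (s = Add(9421, Add(5, Mul(2, -129))) = Add(9421, Add(5, -258)) = Add(9421, -253) = 9168)
Add(Add(-8722, 32723), s) = Add(Add(-8722, 32723), 9168) = Add(24001, 9168) = 33169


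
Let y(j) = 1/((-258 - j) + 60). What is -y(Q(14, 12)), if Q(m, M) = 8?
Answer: 1/206 ≈ 0.0048544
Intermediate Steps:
y(j) = 1/(-198 - j)
-y(Q(14, 12)) = -(-1)/(198 + 8) = -(-1)/206 = -1*(-1/206) = 1/206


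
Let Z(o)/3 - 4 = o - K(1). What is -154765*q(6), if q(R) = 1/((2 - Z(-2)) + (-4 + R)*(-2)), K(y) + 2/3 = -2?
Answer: 154765/16 ≈ 9672.8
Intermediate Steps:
K(y) = -8/3 (K(y) = -2/3 - 2 = -8/3)
Z(o) = 20 + 3*o (Z(o) = 12 + 3*(o - 1*(-8/3)) = 12 + 3*(o + 8/3) = 12 + 3*(8/3 + o) = 12 + (8 + 3*o) = 20 + 3*o)
q(R) = 1/(-4 - 2*R) (q(R) = 1/((2 - (20 + 3*(-2))) + (-4 + R)*(-2)) = 1/((2 - (20 - 6)) + (8 - 2*R)) = 1/((2 - 1*14) + (8 - 2*R)) = 1/((2 - 14) + (8 - 2*R)) = 1/(-12 + (8 - 2*R)) = 1/(-4 - 2*R))
-154765*q(6) = -(-154765)/(4 + 2*6) = -(-154765)/(4 + 12) = -(-154765)/16 = -154765*(-1/16) = 154765/16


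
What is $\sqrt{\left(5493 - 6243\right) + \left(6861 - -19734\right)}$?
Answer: $\sqrt{25845} \approx 160.76$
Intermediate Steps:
$\sqrt{\left(5493 - 6243\right) + \left(6861 - -19734\right)} = \sqrt{-750 + \left(6861 + 19734\right)} = \sqrt{-750 + 26595} = \sqrt{25845}$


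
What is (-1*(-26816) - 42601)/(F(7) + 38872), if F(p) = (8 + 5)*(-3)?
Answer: -15785/38833 ≈ -0.40648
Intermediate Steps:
F(p) = -39 (F(p) = 13*(-3) = -39)
(-1*(-26816) - 42601)/(F(7) + 38872) = (-1*(-26816) - 42601)/(-39 + 38872) = (26816 - 42601)/38833 = -15785*1/38833 = -15785/38833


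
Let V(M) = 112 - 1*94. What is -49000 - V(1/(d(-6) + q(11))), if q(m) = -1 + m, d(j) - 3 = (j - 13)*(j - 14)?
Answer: -49018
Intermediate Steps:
d(j) = 3 + (-14 + j)*(-13 + j) (d(j) = 3 + (j - 13)*(j - 14) = 3 + (-13 + j)*(-14 + j) = 3 + (-14 + j)*(-13 + j))
V(M) = 18 (V(M) = 112 - 94 = 18)
-49000 - V(1/(d(-6) + q(11))) = -49000 - 1*18 = -49000 - 18 = -49018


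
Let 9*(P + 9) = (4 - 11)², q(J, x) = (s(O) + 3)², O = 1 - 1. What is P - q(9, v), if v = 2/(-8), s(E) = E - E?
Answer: -113/9 ≈ -12.556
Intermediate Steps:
O = 0
s(E) = 0
v = -¼ (v = 2*(-⅛) = -¼ ≈ -0.25000)
q(J, x) = 9 (q(J, x) = (0 + 3)² = 3² = 9)
P = -32/9 (P = -9 + (4 - 11)²/9 = -9 + (⅑)*(-7)² = -9 + (⅑)*49 = -9 + 49/9 = -32/9 ≈ -3.5556)
P - q(9, v) = -32/9 - 1*9 = -32/9 - 9 = -113/9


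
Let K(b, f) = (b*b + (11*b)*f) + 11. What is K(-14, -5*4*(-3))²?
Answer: 81595089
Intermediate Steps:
K(b, f) = 11 + b² + 11*b*f (K(b, f) = (b² + 11*b*f) + 11 = 11 + b² + 11*b*f)
K(-14, -5*4*(-3))² = (11 + (-14)² + 11*(-14)*(-5*4*(-3)))² = (11 + 196 + 11*(-14)*(-20*(-3)))² = (11 + 196 + 11*(-14)*60)² = (11 + 196 - 9240)² = (-9033)² = 81595089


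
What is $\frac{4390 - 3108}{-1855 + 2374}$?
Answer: $\frac{1282}{519} \approx 2.4701$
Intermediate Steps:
$\frac{4390 - 3108}{-1855 + 2374} = \frac{1282}{519}$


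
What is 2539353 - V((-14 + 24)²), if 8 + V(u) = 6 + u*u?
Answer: 2529355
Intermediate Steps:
V(u) = -2 + u² (V(u) = -8 + (6 + u*u) = -8 + (6 + u²) = -2 + u²)
2539353 - V((-14 + 24)²) = 2539353 - (-2 + ((-14 + 24)²)²) = 2539353 - (-2 + (10²)²) = 2539353 - (-2 + 100²) = 2539353 - (-2 + 10000) = 2539353 - 1*9998 = 2539353 - 9998 = 2529355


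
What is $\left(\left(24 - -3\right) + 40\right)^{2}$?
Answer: $4489$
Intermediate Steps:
$\left(\left(24 - -3\right) + 40\right)^{2} = \left(\left(24 + 3\right) + 40\right)^{2} = \left(27 + 40\right)^{2} = 67^{2} = 4489$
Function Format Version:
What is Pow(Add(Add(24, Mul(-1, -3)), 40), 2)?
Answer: 4489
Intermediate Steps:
Pow(Add(Add(24, Mul(-1, -3)), 40), 2) = Pow(Add(Add(24, 3), 40), 2) = Pow(Add(27, 40), 2) = Pow(67, 2) = 4489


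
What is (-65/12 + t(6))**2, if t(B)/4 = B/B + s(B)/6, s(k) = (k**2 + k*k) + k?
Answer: 368449/144 ≈ 2558.7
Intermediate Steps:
s(k) = k + 2*k**2 (s(k) = (k**2 + k**2) + k = 2*k**2 + k = k + 2*k**2)
t(B) = 4 + 2*B*(1 + 2*B)/3 (t(B) = 4*(B/B + (B*(1 + 2*B))/6) = 4*(1 + (B*(1 + 2*B))*(1/6)) = 4*(1 + B*(1 + 2*B)/6) = 4 + 2*B*(1 + 2*B)/3)
(-65/12 + t(6))**2 = (-65/12 + (4 + (2/3)*6*(1 + 2*6)))**2 = (-65*1/12 + (4 + (2/3)*6*(1 + 12)))**2 = (-65/12 + (4 + (2/3)*6*13))**2 = (-65/12 + (4 + 52))**2 = (-65/12 + 56)**2 = (607/12)**2 = 368449/144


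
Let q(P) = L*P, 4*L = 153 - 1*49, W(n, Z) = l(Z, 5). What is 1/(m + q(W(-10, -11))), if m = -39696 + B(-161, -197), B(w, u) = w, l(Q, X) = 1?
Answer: -1/39831 ≈ -2.5106e-5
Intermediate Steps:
W(n, Z) = 1
L = 26 (L = (153 - 1*49)/4 = (153 - 49)/4 = (¼)*104 = 26)
q(P) = 26*P
m = -39857 (m = -39696 - 161 = -39857)
1/(m + q(W(-10, -11))) = 1/(-39857 + 26*1) = 1/(-39857 + 26) = 1/(-39831) = -1/39831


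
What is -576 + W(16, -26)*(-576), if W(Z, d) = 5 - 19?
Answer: 7488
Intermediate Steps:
W(Z, d) = -14
-576 + W(16, -26)*(-576) = -576 - 14*(-576) = -576 + 8064 = 7488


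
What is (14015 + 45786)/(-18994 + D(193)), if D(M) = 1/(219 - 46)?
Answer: -1477939/469423 ≈ -3.1484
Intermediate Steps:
D(M) = 1/173
(14015 + 45786)/(-18994 + D(193)) = (14015 + 45786)/(-18994 + 1/173) = 59801/(-3285961/173) = 59801*(-173/3285961) = -1477939/469423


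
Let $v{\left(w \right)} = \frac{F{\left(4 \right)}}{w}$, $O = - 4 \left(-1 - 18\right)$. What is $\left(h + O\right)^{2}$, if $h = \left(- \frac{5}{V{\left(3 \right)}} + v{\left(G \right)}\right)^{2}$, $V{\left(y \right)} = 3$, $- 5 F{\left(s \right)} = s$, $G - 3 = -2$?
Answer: $\frac{341103961}{50625} \approx 6737.9$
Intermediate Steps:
$G = 1$ ($G = 3 - 2 = 1$)
$F{\left(s \right)} = - \frac{s}{5}$
$O = 76$ ($O = \left(-4\right) \left(-19\right) = 76$)
$v{\left(w \right)} = - \frac{4}{5 w}$ ($v{\left(w \right)} = \frac{\left(- \frac{1}{5}\right) 4}{w} = - \frac{4}{5 w}$)
$h = \frac{1369}{225}$ ($h = \left(- \frac{5}{3} - \frac{4}{5 \cdot 1}\right)^{2} = \left(\left(-5\right) \frac{1}{3} - \frac{4}{5}\right)^{2} = \left(- \frac{5}{3} - \frac{4}{5}\right)^{2} = \left(- \frac{37}{15}\right)^{2} = \frac{1369}{225} \approx 6.0844$)
$\left(h + O\right)^{2} = \left(\frac{1369}{225} + 76\right)^{2} = \left(\frac{18469}{225}\right)^{2} = \frac{341103961}{50625}$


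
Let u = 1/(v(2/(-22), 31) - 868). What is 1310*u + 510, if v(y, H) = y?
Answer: 4855580/9549 ≈ 508.49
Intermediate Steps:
u = -11/9549 (u = 1/(2/(-22) - 868) = 1/(2*(-1/22) - 868) = 1/(-1/11 - 868) = 1/(-9549/11) = -11/9549 ≈ -0.0011520)
1310*u + 510 = 1310*(-11/9549) + 510 = -14410/9549 + 510 = 4855580/9549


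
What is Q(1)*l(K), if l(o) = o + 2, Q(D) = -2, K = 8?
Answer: -20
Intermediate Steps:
l(o) = 2 + o
Q(1)*l(K) = -2*(2 + 8) = -2*10 = -20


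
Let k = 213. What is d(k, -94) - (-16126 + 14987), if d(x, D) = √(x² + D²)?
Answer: 1139 + √54205 ≈ 1371.8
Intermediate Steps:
d(x, D) = √(D² + x²)
d(k, -94) - (-16126 + 14987) = √((-94)² + 213²) - (-16126 + 14987) = √(8836 + 45369) - 1*(-1139) = √54205 + 1139 = 1139 + √54205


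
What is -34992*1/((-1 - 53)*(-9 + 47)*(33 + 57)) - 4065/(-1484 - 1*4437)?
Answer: 492753/562495 ≈ 0.87601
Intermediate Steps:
-34992*1/((-1 - 53)*(-9 + 47)*(33 + 57)) - 4065/(-1484 - 1*4437) = -34992/((38*(-54))*90) - 4065/(-1484 - 4437) = -34992/((-2052*90)) - 4065/(-5921) = -34992/(-184680) - 4065*(-1/5921) = -34992*(-1/184680) + 4065/5921 = 18/95 + 4065/5921 = 492753/562495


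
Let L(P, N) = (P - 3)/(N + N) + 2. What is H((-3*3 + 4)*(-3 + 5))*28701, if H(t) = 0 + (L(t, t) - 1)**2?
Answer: 31255389/400 ≈ 78139.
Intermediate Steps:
L(P, N) = 2 + (-3 + P)/(2*N) (L(P, N) = (-3 + P)/((2*N)) + 2 = (-3 + P)*(1/(2*N)) + 2 = (-3 + P)/(2*N) + 2 = 2 + (-3 + P)/(2*N))
H(t) = (-1 + (-3 + 5*t)/(2*t))**2 (H(t) = 0 + ((-3 + t + 4*t)/(2*t) - 1)**2 = 0 + ((-3 + 5*t)/(2*t) - 1)**2 = 0 + (-1 + (-3 + 5*t)/(2*t))**2 = (-1 + (-3 + 5*t)/(2*t))**2)
H((-3*3 + 4)*(-3 + 5))*28701 = (9*(1 - (-3*3 + 4)*(-3 + 5))**2/(4*((-3*3 + 4)*(-3 + 5))**2))*28701 = (9*(1 - (-9 + 4)*2)**2/(4*((-9 + 4)*2)**2))*28701 = (9*(1 - (-5)*2)**2/(4*(-5*2)**2))*28701 = ((9/4)*(1 - 1*(-10))**2/(-10)**2)*28701 = ((9/4)*(1/100)*(1 + 10)**2)*28701 = ((9/4)*(1/100)*11**2)*28701 = ((9/4)*(1/100)*121)*28701 = (1089/400)*28701 = 31255389/400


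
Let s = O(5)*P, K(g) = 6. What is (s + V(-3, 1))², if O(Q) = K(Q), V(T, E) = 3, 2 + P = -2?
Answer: 441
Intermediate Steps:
P = -4 (P = -2 - 2 = -4)
O(Q) = 6
s = -24 (s = 6*(-4) = -24)
(s + V(-3, 1))² = (-24 + 3)² = (-21)² = 441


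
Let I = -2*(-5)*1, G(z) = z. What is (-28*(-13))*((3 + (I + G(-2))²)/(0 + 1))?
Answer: 24388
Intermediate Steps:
I = 10 (I = 10*1 = 10)
(-28*(-13))*((3 + (I + G(-2))²)/(0 + 1)) = (-28*(-13))*((3 + (10 - 2)²)/(0 + 1)) = 364*((3 + 8²)/1) = 364*((3 + 64)*1) = 364*(67*1) = 364*67 = 24388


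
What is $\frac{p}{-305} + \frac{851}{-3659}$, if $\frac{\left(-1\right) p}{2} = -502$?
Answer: $- \frac{3933191}{1115995} \approx -3.5244$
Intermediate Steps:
$p = 1004$ ($p = \left(-2\right) \left(-502\right) = 1004$)
$\frac{p}{-305} + \frac{851}{-3659} = \frac{1004}{-305} + \frac{851}{-3659} = 1004 \left(- \frac{1}{305}\right) + 851 \left(- \frac{1}{3659}\right) = - \frac{1004}{305} - \frac{851}{3659} = - \frac{3933191}{1115995}$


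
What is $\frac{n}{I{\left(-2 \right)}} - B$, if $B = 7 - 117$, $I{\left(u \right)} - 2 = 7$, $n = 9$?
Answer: $111$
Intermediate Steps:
$I{\left(u \right)} = 9$ ($I{\left(u \right)} = 2 + 7 = 9$)
$B = -110$
$\frac{n}{I{\left(-2 \right)}} - B = \frac{9}{9} - -110 = 9 \cdot \frac{1}{9} + 110 = 1 + 110 = 111$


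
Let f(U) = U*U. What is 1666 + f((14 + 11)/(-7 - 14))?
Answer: 735331/441 ≈ 1667.4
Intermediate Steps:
f(U) = U**2
1666 + f((14 + 11)/(-7 - 14)) = 1666 + ((14 + 11)/(-7 - 14))**2 = 1666 + (25/(-21))**2 = 1666 + (25*(-1/21))**2 = 1666 + (-25/21)**2 = 1666 + 625/441 = 735331/441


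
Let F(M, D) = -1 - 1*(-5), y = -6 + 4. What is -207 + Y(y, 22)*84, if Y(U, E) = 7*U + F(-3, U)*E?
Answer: 6009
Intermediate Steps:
y = -2
F(M, D) = 4 (F(M, D) = -1 + 5 = 4)
Y(U, E) = 4*E + 7*U (Y(U, E) = 7*U + 4*E = 4*E + 7*U)
-207 + Y(y, 22)*84 = -207 + (4*22 + 7*(-2))*84 = -207 + (88 - 14)*84 = -207 + 74*84 = -207 + 6216 = 6009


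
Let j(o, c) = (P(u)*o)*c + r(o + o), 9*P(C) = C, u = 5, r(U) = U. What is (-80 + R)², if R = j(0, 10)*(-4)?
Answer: 6400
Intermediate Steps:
P(C) = C/9
j(o, c) = 2*o + 5*c*o/9 (j(o, c) = (((⅑)*5)*o)*c + (o + o) = (5*o/9)*c + 2*o = 5*c*o/9 + 2*o = 2*o + 5*c*o/9)
R = 0 (R = ((⅑)*0*(18 + 5*10))*(-4) = ((⅑)*0*(18 + 50))*(-4) = ((⅑)*0*68)*(-4) = 0*(-4) = 0)
(-80 + R)² = (-80 + 0)² = (-80)² = 6400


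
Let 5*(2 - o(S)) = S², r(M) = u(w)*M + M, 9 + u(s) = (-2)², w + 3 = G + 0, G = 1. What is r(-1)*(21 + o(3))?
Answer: 424/5 ≈ 84.800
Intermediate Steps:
w = -2 (w = -3 + (1 + 0) = -3 + 1 = -2)
u(s) = -5 (u(s) = -9 + (-2)² = -9 + 4 = -5)
r(M) = -4*M (r(M) = -5*M + M = -4*M)
o(S) = 2 - S²/5
r(-1)*(21 + o(3)) = (-4*(-1))*(21 + (2 - ⅕*3²)) = 4*(21 + (2 - ⅕*9)) = 4*(21 + (2 - 9/5)) = 4*(21 + ⅕) = 4*(106/5) = 424/5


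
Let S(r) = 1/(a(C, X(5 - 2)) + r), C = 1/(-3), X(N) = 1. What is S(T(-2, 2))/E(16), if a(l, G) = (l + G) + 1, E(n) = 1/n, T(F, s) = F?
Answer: -48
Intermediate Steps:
C = -⅓ (C = 1*(-⅓) = -⅓ ≈ -0.33333)
a(l, G) = 1 + G + l (a(l, G) = (G + l) + 1 = 1 + G + l)
S(r) = 1/(5/3 + r) (S(r) = 1/((1 + 1 - ⅓) + r) = 1/(5/3 + r))
S(T(-2, 2))/E(16) = (3/(5 + 3*(-2)))/(1/16) = (3/(5 - 6))/(1/16) = (3/(-1))*16 = (3*(-1))*16 = -3*16 = -48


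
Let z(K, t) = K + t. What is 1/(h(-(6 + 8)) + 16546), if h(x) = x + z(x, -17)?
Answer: 1/16501 ≈ 6.0602e-5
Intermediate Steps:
h(x) = -17 + 2*x (h(x) = x + (x - 17) = x + (-17 + x) = -17 + 2*x)
1/(h(-(6 + 8)) + 16546) = 1/((-17 + 2*(-(6 + 8))) + 16546) = 1/((-17 + 2*(-1*14)) + 16546) = 1/((-17 + 2*(-14)) + 16546) = 1/((-17 - 28) + 16546) = 1/(-45 + 16546) = 1/16501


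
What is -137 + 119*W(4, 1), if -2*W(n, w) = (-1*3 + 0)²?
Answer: -1345/2 ≈ -672.50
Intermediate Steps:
W(n, w) = -9/2 (W(n, w) = -(-1*3 + 0)²/2 = -(-3 + 0)²/2 = -½*(-3)² = -½*9 = -9/2)
-137 + 119*W(4, 1) = -137 + 119*(-9/2) = -137 - 1071/2 = -1345/2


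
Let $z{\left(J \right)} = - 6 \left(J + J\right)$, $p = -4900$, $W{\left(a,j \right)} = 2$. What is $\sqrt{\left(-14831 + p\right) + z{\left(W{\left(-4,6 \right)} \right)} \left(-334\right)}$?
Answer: $i \sqrt{11715} \approx 108.24 i$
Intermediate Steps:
$z{\left(J \right)} = - 12 J$ ($z{\left(J \right)} = - 6 \cdot 2 J = - 12 J$)
$\sqrt{\left(-14831 + p\right) + z{\left(W{\left(-4,6 \right)} \right)} \left(-334\right)} = \sqrt{\left(-14831 - 4900\right) + \left(-12\right) 2 \left(-334\right)} = \sqrt{-19731 - -8016} = \sqrt{-19731 + 8016} = \sqrt{-11715} = i \sqrt{11715}$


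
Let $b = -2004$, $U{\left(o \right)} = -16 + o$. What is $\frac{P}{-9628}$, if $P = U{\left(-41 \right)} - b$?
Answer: $- \frac{1947}{9628} \approx -0.20222$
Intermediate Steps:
$P = 1947$ ($P = \left(-16 - 41\right) - -2004 = -57 + 2004 = 1947$)
$\frac{P}{-9628} = \frac{1947}{-9628} = 1947 \left(- \frac{1}{9628}\right) = - \frac{1947}{9628}$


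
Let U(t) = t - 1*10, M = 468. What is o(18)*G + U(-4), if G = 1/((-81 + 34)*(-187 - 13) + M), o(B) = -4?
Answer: -34539/2467 ≈ -14.000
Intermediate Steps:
U(t) = -10 + t (U(t) = t - 10 = -10 + t)
G = 1/9868 (G = 1/((-81 + 34)*(-187 - 13) + 468) = 1/(-47*(-200) + 468) = 1/(9400 + 468) = 1/9868 ≈ 0.00010134)
o(18)*G + U(-4) = -4*1/9868 + (-10 - 4) = -1/2467 - 14 = -34539/2467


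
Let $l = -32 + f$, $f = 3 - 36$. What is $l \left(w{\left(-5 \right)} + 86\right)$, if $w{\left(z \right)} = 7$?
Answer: $-6045$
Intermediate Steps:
$f = -33$
$l = -65$ ($l = -32 - 33 = -65$)
$l \left(w{\left(-5 \right)} + 86\right) = - 65 \left(7 + 86\right) = \left(-65\right) 93 = -6045$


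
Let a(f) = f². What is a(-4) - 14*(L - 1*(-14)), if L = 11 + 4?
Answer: -390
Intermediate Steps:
L = 15
a(-4) - 14*(L - 1*(-14)) = (-4)² - 14*(15 - 1*(-14)) = 16 - 14*(15 + 14) = 16 - 14*29 = 16 - 406 = -390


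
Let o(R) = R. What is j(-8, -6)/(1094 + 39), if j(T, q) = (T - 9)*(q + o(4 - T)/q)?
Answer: 136/1133 ≈ 0.12004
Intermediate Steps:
j(T, q) = (-9 + T)*(q + (4 - T)/q) (j(T, q) = (T - 9)*(q + (4 - T)/q) = (-9 + T)*(q + (4 - T)/q))
j(-8, -6)/(1094 + 39) = ((-36 + 9*(-8) + (-6)²*(-9 - 8) - 1*(-8)*(-4 - 8))/(-6))/(1094 + 39) = (-(-36 - 72 + 36*(-17) - 1*(-8)*(-12))/6)/1133 = (-(-36 - 72 - 612 - 96)/6)/1133 = (-⅙*(-816))/1133 = (1/1133)*136 = 136/1133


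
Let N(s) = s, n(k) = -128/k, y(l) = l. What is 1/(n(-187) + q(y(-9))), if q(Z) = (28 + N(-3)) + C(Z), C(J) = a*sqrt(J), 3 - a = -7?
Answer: 299387/18180303 - 349690*I/18180303 ≈ 0.016468 - 0.019235*I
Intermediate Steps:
a = 10 (a = 3 - 1*(-7) = 3 + 7 = 10)
C(J) = 10*sqrt(J)
q(Z) = 25 + 10*sqrt(Z) (q(Z) = (28 - 3) + 10*sqrt(Z) = 25 + 10*sqrt(Z))
1/(n(-187) + q(y(-9))) = 1/(-128/(-187) + (25 + 10*sqrt(-9))) = 1/(-128*(-1/187) + (25 + 10*(3*I))) = 1/(128/187 + (25 + 30*I)) = 1/(4803/187 + 30*I) = 34969*(4803/187 - 30*I)/54540909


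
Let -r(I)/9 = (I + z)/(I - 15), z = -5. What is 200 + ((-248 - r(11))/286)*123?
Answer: 50071/572 ≈ 87.537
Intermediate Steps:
r(I) = -9*(-5 + I)/(-15 + I) (r(I) = -9*(I - 5)/(I - 15) = -9*(-5 + I)/(-15 + I))
200 + ((-248 - r(11))/286)*123 = 200 + ((-248 - 9*(5 - 1*11)/(-15 + 11))/286)*123 = 200 + ((-248 - 9*(5 - 11)/(-4))*(1/286))*123 = 200 + ((-248 - 9*(-1)*(-6)/4)*(1/286))*123 = 200 + ((-248 - 1*27/2)*(1/286))*123 = 200 + ((-248 - 27/2)*(1/286))*123 = 200 - 523/2*1/286*123 = 200 - 523/572*123 = 200 - 64329/572 = 50071/572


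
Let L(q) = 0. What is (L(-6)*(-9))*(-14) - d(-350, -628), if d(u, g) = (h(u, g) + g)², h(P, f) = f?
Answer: -1577536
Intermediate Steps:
d(u, g) = 4*g² (d(u, g) = (g + g)² = (2*g)² = 4*g²)
(L(-6)*(-9))*(-14) - d(-350, -628) = (0*(-9))*(-14) - 4*(-628)² = 0*(-14) - 4*394384 = 0 - 1*1577536 = 0 - 1577536 = -1577536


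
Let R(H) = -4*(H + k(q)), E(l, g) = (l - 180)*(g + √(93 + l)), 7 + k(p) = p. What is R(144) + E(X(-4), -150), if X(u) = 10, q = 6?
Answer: 24928 - 170*√103 ≈ 23203.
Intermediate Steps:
k(p) = -7 + p
E(l, g) = (-180 + l)*(g + √(93 + l))
R(H) = 4 - 4*H (R(H) = -4*(H + (-7 + 6)) = -4*(H - 1) = -4*(-1 + H) = 4 - 4*H)
R(144) + E(X(-4), -150) = (4 - 4*144) + (-180*(-150) - 180*√(93 + 10) - 150*10 + 10*√(93 + 10)) = (4 - 576) + (27000 - 180*√103 - 1500 + 10*√103) = -572 + (25500 - 170*√103) = 24928 - 170*√103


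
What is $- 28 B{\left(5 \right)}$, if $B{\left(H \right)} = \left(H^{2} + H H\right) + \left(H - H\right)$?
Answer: $-1400$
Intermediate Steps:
$B{\left(H \right)} = 2 H^{2}$ ($B{\left(H \right)} = \left(H^{2} + H^{2}\right) + 0 = 2 H^{2} + 0 = 2 H^{2}$)
$- 28 B{\left(5 \right)} = - 28 \cdot 2 \cdot 5^{2} = - 28 \cdot 2 \cdot 25 = \left(-28\right) 50 = -1400$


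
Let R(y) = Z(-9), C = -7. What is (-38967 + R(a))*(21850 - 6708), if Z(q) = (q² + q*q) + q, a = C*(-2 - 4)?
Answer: -587721588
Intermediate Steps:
a = 42 (a = -7*(-2 - 4) = -7*(-6) = 42)
Z(q) = q + 2*q² (Z(q) = (q² + q²) + q = 2*q² + q = q + 2*q²)
R(y) = 153 (R(y) = -9*(1 + 2*(-9)) = -9*(1 - 18) = -9*(-17) = 153)
(-38967 + R(a))*(21850 - 6708) = (-38967 + 153)*(21850 - 6708) = -38814*15142 = -587721588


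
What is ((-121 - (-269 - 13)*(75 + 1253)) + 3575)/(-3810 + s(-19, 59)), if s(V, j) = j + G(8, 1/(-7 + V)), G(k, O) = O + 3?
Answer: -9826700/97449 ≈ -100.84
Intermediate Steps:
G(k, O) = 3 + O
s(V, j) = 3 + j + 1/(-7 + V) (s(V, j) = j + (3 + 1/(-7 + V)) = 3 + j + 1/(-7 + V))
((-121 - (-269 - 13)*(75 + 1253)) + 3575)/(-3810 + s(-19, 59)) = ((-121 - (-269 - 13)*(75 + 1253)) + 3575)/(-3810 + (1 + (-7 - 19)*(3 + 59))/(-7 - 19)) = ((-121 - (-282)*1328) + 3575)/(-3810 + (1 - 26*62)/(-26)) = ((-121 - 1*(-374496)) + 3575)/(-3810 - (1 - 1612)/26) = ((-121 + 374496) + 3575)/(-3810 - 1/26*(-1611)) = (374375 + 3575)/(-3810 + 1611/26) = 377950/(-97449/26) = 377950*(-26/97449) = -9826700/97449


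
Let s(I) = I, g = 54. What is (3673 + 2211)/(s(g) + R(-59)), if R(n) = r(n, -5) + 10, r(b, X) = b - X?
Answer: 2942/5 ≈ 588.40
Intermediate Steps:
R(n) = 15 + n (R(n) = (n - 1*(-5)) + 10 = (n + 5) + 10 = (5 + n) + 10 = 15 + n)
(3673 + 2211)/(s(g) + R(-59)) = (3673 + 2211)/(54 + (15 - 59)) = 5884/(54 - 44) = 5884/10 = 5884*(⅒) = 2942/5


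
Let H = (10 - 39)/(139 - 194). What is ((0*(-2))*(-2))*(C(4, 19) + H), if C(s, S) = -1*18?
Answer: 0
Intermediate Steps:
C(s, S) = -18
H = 29/55 (H = -29/(-55) = -29*(-1/55) = 29/55 ≈ 0.52727)
((0*(-2))*(-2))*(C(4, 19) + H) = ((0*(-2))*(-2))*(-18 + 29/55) = (0*(-2))*(-961/55) = 0*(-961/55) = 0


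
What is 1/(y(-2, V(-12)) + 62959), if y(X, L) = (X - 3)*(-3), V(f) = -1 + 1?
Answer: 1/62974 ≈ 1.5880e-5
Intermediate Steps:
V(f) = 0
y(X, L) = 9 - 3*X (y(X, L) = (-3 + X)*(-3) = 9 - 3*X)
1/(y(-2, V(-12)) + 62959) = 1/((9 - 3*(-2)) + 62959) = 1/((9 + 6) + 62959) = 1/(15 + 62959) = 1/62974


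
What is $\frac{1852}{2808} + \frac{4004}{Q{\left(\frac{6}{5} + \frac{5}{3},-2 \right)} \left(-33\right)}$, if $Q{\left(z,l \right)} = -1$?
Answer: $\frac{85639}{702} \approx 121.99$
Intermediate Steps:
$\frac{1852}{2808} + \frac{4004}{Q{\left(\frac{6}{5} + \frac{5}{3},-2 \right)} \left(-33\right)} = \frac{1852}{2808} + \frac{4004}{\left(-1\right) \left(-33\right)} = 1852 \cdot \frac{1}{2808} + \frac{4004}{33} = \frac{463}{702} + 4004 \cdot \frac{1}{33} = \frac{463}{702} + \frac{364}{3} = \frac{85639}{702}$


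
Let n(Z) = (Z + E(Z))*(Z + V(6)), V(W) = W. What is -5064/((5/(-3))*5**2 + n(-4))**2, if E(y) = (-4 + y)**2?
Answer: -45576/55225 ≈ -0.82528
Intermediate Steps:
n(Z) = (6 + Z)*(Z + (-4 + Z)**2) (n(Z) = (Z + (-4 + Z)**2)*(Z + 6) = (Z + (-4 + Z)**2)*(6 + Z) = (6 + Z)*(Z + (-4 + Z)**2))
-5064/((5/(-3))*5**2 + n(-4))**2 = -5064/((5/(-3))*5**2 + (96 + (-4)**3 - 1*(-4)**2 - 26*(-4)))**2 = -5064/((5*(-1/3))*25 + (96 - 64 - 1*16 + 104))**2 = -5064/(-5/3*25 + (96 - 64 - 16 + 104))**2 = -5064/(-125/3 + 120)**2 = -5064/((235/3)**2) = -5064/55225/9 = -5064*9/55225 = -45576/55225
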